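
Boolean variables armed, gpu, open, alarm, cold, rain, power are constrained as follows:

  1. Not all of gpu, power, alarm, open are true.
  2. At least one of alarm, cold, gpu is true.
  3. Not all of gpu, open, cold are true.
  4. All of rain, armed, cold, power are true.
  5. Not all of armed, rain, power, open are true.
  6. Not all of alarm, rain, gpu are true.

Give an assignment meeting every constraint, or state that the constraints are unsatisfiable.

armed = True, gpu = True, open = False, alarm = False, cold = True, rain = True, power = True

  (1) {gpu, power, alarm, open}: 2/4 true — not all ✓
  (2) {alarm, cold, gpu}: 2 true — at least one ✓
  (3) {gpu, open, cold}: 2/3 true — not all ✓
  (4) {rain, armed, cold, power}: all 4 true ✓
  (5) {armed, rain, power, open}: 3/4 true — not all ✓
  (6) {alarm, rain, gpu}: 2/3 true — not all ✓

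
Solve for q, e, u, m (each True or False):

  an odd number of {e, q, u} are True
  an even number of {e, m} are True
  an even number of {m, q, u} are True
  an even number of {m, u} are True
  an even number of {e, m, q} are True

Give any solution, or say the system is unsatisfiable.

Unsatisfiable

Adding constraints 1, 2, 3 mod 2: every variable appears an even number of times on the left, so the left side is 0.
But the right sides sum to 1 (mod 2). 0 ≠ 1 — the system is inconsistent.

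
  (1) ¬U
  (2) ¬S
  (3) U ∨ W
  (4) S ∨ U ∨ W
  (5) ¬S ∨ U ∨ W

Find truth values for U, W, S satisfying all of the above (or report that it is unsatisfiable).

Unit clause (¬U) forces U = False.
Unit clause (¬S) forces S = False.
In (U ∨ W) only W is left, so W = True.
Check each clause:
  (¬U): ¬U holds.
  (¬S): ¬S holds.
  (U ∨ W): W holds.
  (S ∨ U ∨ W): W holds.
  (¬S ∨ U ∨ W): ¬S holds.
All clauses satisfied.

U = False, W = True, S = False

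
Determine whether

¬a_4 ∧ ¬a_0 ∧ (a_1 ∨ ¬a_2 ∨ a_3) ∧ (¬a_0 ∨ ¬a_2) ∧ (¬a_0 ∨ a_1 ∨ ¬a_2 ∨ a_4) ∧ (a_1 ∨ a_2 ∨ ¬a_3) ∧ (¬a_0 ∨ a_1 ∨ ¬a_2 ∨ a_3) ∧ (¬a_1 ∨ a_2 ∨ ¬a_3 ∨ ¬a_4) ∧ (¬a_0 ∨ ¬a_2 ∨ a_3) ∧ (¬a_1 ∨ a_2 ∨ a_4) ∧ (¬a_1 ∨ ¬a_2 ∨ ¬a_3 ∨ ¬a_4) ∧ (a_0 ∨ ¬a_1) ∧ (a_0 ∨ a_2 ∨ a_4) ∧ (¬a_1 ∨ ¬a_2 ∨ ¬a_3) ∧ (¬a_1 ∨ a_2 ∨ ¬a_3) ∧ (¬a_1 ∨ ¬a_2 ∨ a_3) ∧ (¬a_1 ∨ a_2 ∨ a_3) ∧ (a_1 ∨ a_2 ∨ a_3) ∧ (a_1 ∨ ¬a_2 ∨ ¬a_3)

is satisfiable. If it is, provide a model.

UNSATISFIABLE

Case a_0 = True:
  Clause (¬a_0) is falsified — contradiction.
Case a_0 = False:
  (¬a_4) forces a_4 = False.
  (a_0 ∨ ¬a_1) forces a_1 = False.
  (a_0 ∨ a_2 ∨ a_4) forces a_2 = True.
  (a_1 ∨ ¬a_2 ∨ a_3) forces a_3 = True.
  Clause (a_1 ∨ ¬a_2 ∨ ¬a_3) is falsified — contradiction.
Both cases fail, so the formula is unsatisfiable.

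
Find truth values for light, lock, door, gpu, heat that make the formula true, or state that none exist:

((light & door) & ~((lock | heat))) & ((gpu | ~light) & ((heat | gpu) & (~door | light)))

light: True, lock: False, door: True, gpu: True, heat: False

  (light & door) & ~((lock | heat)) = True
    light & door = True
    ~((lock | heat)) = True
      lock | heat = False
  (gpu | ~light) & ((heat | gpu) & (~door | light)) = True
    gpu | ~light = True
      ~light = False
    (heat | gpu) & (~door | light) = True
      heat | gpu = True
      ~door | light = True
        ~door = False
Both conjuncts True, so the formula holds.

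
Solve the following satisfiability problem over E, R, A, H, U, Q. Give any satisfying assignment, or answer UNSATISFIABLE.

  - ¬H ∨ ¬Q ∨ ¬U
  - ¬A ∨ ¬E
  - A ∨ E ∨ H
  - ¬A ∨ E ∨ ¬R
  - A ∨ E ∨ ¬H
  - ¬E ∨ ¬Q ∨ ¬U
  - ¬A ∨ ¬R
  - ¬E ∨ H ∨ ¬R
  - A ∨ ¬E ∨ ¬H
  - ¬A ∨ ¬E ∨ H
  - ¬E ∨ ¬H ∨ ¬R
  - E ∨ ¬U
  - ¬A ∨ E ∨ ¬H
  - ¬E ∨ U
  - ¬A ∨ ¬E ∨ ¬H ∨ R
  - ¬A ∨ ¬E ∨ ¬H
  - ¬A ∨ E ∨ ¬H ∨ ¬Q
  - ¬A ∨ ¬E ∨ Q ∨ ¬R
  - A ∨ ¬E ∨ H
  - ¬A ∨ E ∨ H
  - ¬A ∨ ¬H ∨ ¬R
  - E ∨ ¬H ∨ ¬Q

The formula is unsatisfiable.

Case E = True:
  (¬A ∨ ¬E) forces A = False.
  (A ∨ ¬E ∨ ¬H) forces H = False.
  Clause (A ∨ ¬E ∨ H) is falsified — contradiction.
Case E = False:
  (E ∨ ¬U) forces U = False.
  If A = True:
    (¬A ∨ E ∨ ¬R) forces R = False.
    (¬A ∨ E ∨ ¬H) forces H = False.
    clause (¬A ∨ E ∨ H) is falsified.
  If A = False:
    (A ∨ E ∨ H) forces H = True.
    clause (A ∨ E ∨ ¬H) is falsified.
  Every sub-case reaches a contradiction.
Both cases fail, so the formula is unsatisfiable.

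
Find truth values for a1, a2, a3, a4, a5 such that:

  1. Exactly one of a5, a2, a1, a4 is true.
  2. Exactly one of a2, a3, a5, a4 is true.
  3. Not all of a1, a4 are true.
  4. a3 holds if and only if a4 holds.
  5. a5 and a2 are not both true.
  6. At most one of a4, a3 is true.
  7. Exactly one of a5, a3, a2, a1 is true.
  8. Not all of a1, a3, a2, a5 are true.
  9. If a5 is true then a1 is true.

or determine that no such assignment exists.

a1 = False, a2 = True, a3 = False, a4 = False, a5 = False

  (1) {a5, a2, a1, a4}: 1 true — exactly one ✓
  (2) {a2, a3, a5, a4}: 1 true — exactly one ✓
  (3) {a1, a4}: 0/2 true — not all ✓
  (4) a3=F, a4=F — same ✓
  (5) a5=F, a2=T — not both ✓
  (6) {a4, a3}: 0 true — at most one ✓
  (7) {a5, a3, a2, a1}: 1 true — exactly one ✓
  (8) {a1, a3, a2, a5}: 1/4 true — not all ✓
  (9) a5=F ⇒ a1: vacuous ✓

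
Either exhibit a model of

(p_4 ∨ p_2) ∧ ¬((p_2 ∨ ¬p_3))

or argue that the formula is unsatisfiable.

p_2: False, p_3: True, p_4: True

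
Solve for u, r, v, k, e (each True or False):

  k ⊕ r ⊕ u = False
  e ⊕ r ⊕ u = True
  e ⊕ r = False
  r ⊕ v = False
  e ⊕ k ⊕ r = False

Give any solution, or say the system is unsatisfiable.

u = True, r = True, v = True, k = False, e = True

k ⊕ r ⊕ u = F ⊕ T ⊕ T = False ✓
e ⊕ r ⊕ u = T ⊕ T ⊕ T = True ✓
e ⊕ r = T ⊕ T = False ✓
r ⊕ v = T ⊕ T = False ✓
e ⊕ k ⊕ r = T ⊕ F ⊕ T = False ✓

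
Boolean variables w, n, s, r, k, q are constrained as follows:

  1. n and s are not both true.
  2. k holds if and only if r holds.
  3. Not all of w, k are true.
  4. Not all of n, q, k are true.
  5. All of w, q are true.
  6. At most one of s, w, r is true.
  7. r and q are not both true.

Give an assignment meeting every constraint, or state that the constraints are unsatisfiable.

w = True, n = False, s = False, r = False, k = False, q = True

  (1) n=F, s=F — not both ✓
  (2) k=F, r=F — same ✓
  (3) {w, k}: 1/2 true — not all ✓
  (4) {n, q, k}: 1/3 true — not all ✓
  (5) {w, q}: all 2 true ✓
  (6) {s, w, r}: 1 true — at most one ✓
  (7) r=F, q=T — not both ✓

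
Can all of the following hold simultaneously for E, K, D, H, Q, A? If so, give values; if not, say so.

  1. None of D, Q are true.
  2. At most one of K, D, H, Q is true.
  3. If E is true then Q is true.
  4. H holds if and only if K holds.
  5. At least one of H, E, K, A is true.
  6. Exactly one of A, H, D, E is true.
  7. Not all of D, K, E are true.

E=F, K=F, D=F, H=F, Q=F, A=T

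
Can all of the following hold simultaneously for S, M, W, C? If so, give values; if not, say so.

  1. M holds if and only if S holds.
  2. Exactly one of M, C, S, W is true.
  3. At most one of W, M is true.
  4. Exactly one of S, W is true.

S=F; M=F; W=T; C=F

  (1) M=F, S=F — same ✓
  (2) {M, C, S, W}: 1 true — exactly one ✓
  (3) {W, M}: 1 true — at most one ✓
  (4) {S, W}: 1 true — exactly one ✓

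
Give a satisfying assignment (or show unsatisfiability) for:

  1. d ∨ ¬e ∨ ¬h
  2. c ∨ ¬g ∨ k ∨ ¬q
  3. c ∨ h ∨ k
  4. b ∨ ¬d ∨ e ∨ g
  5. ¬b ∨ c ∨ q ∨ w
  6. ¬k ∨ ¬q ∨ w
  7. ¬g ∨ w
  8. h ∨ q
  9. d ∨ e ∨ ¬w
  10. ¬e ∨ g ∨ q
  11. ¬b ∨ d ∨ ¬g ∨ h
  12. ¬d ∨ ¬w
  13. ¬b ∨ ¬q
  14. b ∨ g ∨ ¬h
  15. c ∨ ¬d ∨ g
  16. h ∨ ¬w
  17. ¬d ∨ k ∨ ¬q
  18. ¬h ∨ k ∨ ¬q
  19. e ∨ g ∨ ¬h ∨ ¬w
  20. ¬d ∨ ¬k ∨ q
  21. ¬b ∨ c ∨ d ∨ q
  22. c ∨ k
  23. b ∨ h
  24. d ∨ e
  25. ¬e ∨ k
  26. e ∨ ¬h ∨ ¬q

Try g = True:
  (¬g ∨ w) forces w = True.
  (¬d ∨ ¬w) forces d = False.
  (d ∨ e ∨ ¬w) forces e = True.
  (d ∨ ¬e ∨ ¬h) forces h = False.
  clause (h ∨ ¬w) is falsified — backtrack.
So g = False.
Set b = True.
  then (¬b ∨ ¬q) forces q = False.
  then (h ∨ q) forces h = True.
  then (¬e ∨ g ∨ q) forces e = False.
  then (e ∨ g ∨ ¬h ∨ ¬w) forces w = False.
  then (d ∨ e) forces d = True.
  then (¬b ∨ c ∨ q ∨ w) forces c = True.
  then (¬d ∨ ¬k ∨ q) forces k = False.
All clauses satisfied.

g: False, b: True, q: False, h: True, k: False, w: False, d: True, e: False, c: True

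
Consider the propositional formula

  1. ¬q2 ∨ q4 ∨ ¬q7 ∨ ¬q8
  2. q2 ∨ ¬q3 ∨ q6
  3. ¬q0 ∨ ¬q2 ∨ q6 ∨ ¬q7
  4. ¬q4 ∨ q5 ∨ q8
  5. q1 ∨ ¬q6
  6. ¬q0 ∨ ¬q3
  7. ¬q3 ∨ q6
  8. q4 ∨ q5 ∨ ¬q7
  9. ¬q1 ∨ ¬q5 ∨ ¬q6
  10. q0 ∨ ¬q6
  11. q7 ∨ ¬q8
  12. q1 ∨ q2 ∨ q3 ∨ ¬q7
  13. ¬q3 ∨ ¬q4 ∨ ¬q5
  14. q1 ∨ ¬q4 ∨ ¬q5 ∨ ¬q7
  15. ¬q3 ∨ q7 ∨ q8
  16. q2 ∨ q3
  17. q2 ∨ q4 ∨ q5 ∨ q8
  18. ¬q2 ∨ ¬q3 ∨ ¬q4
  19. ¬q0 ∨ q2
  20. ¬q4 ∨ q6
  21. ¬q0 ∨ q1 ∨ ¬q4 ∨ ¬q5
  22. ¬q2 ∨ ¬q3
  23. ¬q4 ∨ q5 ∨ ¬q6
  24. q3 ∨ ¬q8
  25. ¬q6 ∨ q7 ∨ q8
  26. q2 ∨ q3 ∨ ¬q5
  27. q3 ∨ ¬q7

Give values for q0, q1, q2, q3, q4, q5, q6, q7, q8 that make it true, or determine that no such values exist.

Set q0 = False.
  then (q0 ∨ ¬q6) forces q6 = False.
  then (¬q4 ∨ q6) forces q4 = False.
  then (¬q3 ∨ q6) forces q3 = False.
  then (q2 ∨ q3) forces q2 = True.
  then (q3 ∨ ¬q8) forces q8 = False.
  then (q3 ∨ ¬q7) forces q7 = False.
Set q1 = False.
Set q5 = True.
All clauses satisfied.

q0=F, q1=F, q2=T, q3=F, q4=F, q5=T, q6=F, q7=F, q8=F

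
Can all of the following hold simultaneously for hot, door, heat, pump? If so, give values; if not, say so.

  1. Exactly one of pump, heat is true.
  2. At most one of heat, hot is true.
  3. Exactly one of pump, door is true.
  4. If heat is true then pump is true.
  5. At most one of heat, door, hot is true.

hot = False, door = False, heat = False, pump = True

  (1) {pump, heat}: 1 true — exactly one ✓
  (2) {heat, hot}: 0 true — at most one ✓
  (3) {pump, door}: 1 true — exactly one ✓
  (4) heat=F ⇒ pump: vacuous ✓
  (5) {heat, door, hot}: 0 true — at most one ✓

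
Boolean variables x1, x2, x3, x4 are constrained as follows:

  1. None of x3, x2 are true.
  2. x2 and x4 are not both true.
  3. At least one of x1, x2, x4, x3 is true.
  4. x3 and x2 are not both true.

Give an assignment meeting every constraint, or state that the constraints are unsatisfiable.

x1: False, x2: False, x3: False, x4: True

  (1) {x3, x2}: 0 true — none ✓
  (2) x2=F, x4=T — not both ✓
  (3) {x1, x2, x4, x3}: 1 true — at least one ✓
  (4) x3=F, x2=F — not both ✓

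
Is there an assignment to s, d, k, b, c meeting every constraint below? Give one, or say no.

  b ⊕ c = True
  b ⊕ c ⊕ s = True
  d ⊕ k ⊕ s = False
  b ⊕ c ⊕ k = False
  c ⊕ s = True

s: False, d: True, k: True, b: False, c: True

b ⊕ c = F ⊕ T = True ✓
b ⊕ c ⊕ s = F ⊕ T ⊕ F = True ✓
d ⊕ k ⊕ s = T ⊕ T ⊕ F = False ✓
b ⊕ c ⊕ k = F ⊕ T ⊕ T = False ✓
c ⊕ s = T ⊕ F = True ✓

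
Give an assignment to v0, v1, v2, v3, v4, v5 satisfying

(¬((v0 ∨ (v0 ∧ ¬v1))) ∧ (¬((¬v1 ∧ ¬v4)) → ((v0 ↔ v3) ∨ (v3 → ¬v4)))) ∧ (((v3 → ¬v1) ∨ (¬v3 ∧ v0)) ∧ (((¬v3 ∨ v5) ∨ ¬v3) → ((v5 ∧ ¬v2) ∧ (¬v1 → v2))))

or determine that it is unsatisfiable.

v0 = False; v1 = True; v2 = False; v3 = False; v4 = False; v5 = True

  ¬((v0 ∨ (v0 ∧ ¬v1))) ∧ (¬((¬v1 ∧ ¬v4)) → ((v0 ↔ v3) ∨ (v3 → ¬v4))) = True
    ¬((v0 ∨ (v0 ∧ ¬v1))) = True
      v0 ∨ (v0 ∧ ¬v1) = False
        v0 ∧ ¬v1 = False
          ¬v1 = False
    ¬((¬v1 ∧ ¬v4)) → ((v0 ↔ v3) ∨ (v3 → ¬v4)) = True
      ¬((¬v1 ∧ ¬v4)) = True
        ¬v1 ∧ ¬v4 = False
          ¬v1 = False
          ¬v4 = True
      (v0 ↔ v3) ∨ (v3 → ¬v4) = True
        v0 ↔ v3 = True
        v3 → ¬v4 = True
          ¬v4 = True
  ((v3 → ¬v1) ∨ (¬v3 ∧ v0)) ∧ (((¬v3 ∨ v5) ∨ ¬v3) → ((v5 ∧ ¬v2) ∧ (¬v1 → v2))) = True
    (v3 → ¬v1) ∨ (¬v3 ∧ v0) = True
      v3 → ¬v1 = True
        ¬v1 = False
      ¬v3 ∧ v0 = False
        ¬v3 = True
    ((¬v3 ∨ v5) ∨ ¬v3) → ((v5 ∧ ¬v2) ∧ (¬v1 → v2)) = True
      (¬v3 ∨ v5) ∨ ¬v3 = True
        ¬v3 ∨ v5 = True
          ¬v3 = True
        ¬v3 = True
      (v5 ∧ ¬v2) ∧ (¬v1 → v2) = True
        v5 ∧ ¬v2 = True
          ¬v2 = True
        ¬v1 → v2 = True
          ¬v1 = False
Both conjuncts True, so the formula holds.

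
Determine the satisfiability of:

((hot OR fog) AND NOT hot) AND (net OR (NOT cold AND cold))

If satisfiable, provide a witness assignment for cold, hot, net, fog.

cold=T, hot=F, net=T, fog=T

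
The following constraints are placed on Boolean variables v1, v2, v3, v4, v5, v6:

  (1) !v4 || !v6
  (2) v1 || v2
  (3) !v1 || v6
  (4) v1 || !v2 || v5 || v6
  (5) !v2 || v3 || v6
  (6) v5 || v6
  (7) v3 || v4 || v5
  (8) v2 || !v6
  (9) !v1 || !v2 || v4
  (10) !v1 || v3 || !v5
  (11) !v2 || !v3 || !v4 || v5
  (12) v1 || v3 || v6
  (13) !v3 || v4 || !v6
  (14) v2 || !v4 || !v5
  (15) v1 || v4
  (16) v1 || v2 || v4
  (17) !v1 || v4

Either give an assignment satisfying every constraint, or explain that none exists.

Try v1 = True:
  (!v1 || v6) forces v6 = True.
  (!v4 || !v6) forces v4 = False.
  clause (!v1 || v4) is falsified — backtrack.
So v1 = False.
  then (v1 || v2) forces v2 = True.
  then (v1 || v4) forces v4 = True.
  then (!v4 || !v6) forces v6 = False.
  then (v1 || !v2 || v5 || v6) forces v5 = True.
  then (!v2 || v3 || v6) forces v3 = True.
All clauses satisfied.

v1 = False; v2 = True; v3 = True; v4 = True; v5 = True; v6 = False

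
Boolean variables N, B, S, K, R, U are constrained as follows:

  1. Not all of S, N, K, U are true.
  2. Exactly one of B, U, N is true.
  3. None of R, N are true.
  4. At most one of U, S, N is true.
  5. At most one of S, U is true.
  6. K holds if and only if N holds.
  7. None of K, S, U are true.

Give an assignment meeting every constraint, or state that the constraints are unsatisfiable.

N = False; B = True; S = False; K = False; R = False; U = False

  (1) {S, N, K, U}: 0/4 true — not all ✓
  (2) {B, U, N}: 1 true — exactly one ✓
  (3) {R, N}: 0 true — none ✓
  (4) {U, S, N}: 0 true — at most one ✓
  (5) {S, U}: 0 true — at most one ✓
  (6) K=F, N=F — same ✓
  (7) {K, S, U}: 0 true — none ✓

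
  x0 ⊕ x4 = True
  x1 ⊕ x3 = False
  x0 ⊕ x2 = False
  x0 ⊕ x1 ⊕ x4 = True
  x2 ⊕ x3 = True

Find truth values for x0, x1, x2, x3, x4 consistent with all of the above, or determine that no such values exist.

x0: True; x1: False; x2: True; x3: False; x4: False

x0 ⊕ x4 = T ⊕ F = True ✓
x1 ⊕ x3 = F ⊕ F = False ✓
x0 ⊕ x2 = T ⊕ T = False ✓
x0 ⊕ x1 ⊕ x4 = T ⊕ F ⊕ F = True ✓
x2 ⊕ x3 = T ⊕ F = True ✓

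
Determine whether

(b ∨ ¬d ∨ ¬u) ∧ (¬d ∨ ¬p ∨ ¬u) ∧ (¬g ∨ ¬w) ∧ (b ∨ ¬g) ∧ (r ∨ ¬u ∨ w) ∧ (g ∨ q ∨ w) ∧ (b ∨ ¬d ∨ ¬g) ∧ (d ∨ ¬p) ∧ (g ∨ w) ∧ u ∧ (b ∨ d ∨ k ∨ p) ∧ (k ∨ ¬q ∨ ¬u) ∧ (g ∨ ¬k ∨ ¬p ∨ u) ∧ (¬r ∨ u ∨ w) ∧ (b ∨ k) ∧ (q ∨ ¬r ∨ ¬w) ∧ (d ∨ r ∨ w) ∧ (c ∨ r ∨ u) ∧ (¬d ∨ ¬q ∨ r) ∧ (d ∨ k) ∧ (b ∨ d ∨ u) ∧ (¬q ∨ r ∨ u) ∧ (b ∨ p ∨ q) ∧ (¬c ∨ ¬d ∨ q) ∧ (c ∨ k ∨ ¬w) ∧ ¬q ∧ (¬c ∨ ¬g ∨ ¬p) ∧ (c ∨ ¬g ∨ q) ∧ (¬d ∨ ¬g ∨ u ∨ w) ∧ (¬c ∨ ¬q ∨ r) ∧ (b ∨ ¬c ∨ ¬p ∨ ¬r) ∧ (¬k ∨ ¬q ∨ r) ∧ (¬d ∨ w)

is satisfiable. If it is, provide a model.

Unit clause (u) forces u = True.
Unit clause (¬q) forces q = False.
Set c = True.
  then (¬c ∨ ¬d ∨ q) forces d = False.
  then (d ∨ ¬p) forces p = False.
  then (d ∨ k) forces k = True.
  then (b ∨ p ∨ q) forces b = True.
Set r = False.
  then (r ∨ ¬u ∨ w) forces w = True.
  then (¬g ∨ ¬w) forces g = False.
All clauses satisfied.

c = True, k = True, b = True, r = False, g = False, p = False, d = False, q = False, w = True, u = True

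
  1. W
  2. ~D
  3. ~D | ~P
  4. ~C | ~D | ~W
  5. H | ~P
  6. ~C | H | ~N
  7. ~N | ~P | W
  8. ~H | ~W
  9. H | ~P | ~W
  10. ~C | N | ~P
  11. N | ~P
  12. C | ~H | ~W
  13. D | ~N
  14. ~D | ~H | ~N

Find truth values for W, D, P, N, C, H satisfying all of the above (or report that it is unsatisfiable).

W = True; D = False; P = False; N = False; C = False; H = False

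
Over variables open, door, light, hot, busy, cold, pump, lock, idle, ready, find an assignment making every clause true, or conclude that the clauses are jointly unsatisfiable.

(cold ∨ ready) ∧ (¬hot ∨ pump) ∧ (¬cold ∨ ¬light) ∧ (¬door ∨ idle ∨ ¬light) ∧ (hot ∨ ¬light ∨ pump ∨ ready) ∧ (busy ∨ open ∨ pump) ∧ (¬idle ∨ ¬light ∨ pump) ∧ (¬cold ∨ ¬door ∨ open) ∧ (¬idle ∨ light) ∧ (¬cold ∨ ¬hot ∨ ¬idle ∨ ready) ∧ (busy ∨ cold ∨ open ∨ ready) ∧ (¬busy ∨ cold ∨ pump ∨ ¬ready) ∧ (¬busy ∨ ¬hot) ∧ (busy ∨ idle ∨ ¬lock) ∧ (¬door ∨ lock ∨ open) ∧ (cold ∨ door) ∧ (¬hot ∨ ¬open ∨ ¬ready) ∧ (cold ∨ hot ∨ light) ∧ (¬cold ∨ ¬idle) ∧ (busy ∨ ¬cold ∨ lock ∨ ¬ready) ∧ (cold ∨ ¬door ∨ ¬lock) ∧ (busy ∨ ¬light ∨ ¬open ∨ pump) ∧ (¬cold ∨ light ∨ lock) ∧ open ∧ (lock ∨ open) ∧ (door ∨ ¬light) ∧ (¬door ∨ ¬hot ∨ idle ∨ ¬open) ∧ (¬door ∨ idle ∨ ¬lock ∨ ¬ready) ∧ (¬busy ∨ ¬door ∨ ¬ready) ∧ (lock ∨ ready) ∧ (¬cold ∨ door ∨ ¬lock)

Unit clause (open) forces open = True.
Try door = False:
  (cold ∨ door) forces cold = True.
  (¬cold ∨ ¬light) forces light = False.
  (¬idle ∨ light) forces idle = False.
  (¬cold ∨ light ∨ lock) forces lock = True.
  clause (¬cold ∨ door ∨ ¬lock) is falsified — backtrack.
So door = True.
Set light = True.
  then (¬cold ∨ ¬light) forces cold = False.
  then (¬door ∨ idle ∨ ¬light) forces idle = True.
  then (¬idle ∨ ¬light ∨ pump) forces pump = True.
  then (cold ∨ ¬door ∨ ¬lock) forces lock = False.
  then (lock ∨ ready) forces ready = True.
  then (¬hot ∨ ¬open ∨ ¬ready) forces hot = False.
  then (¬busy ∨ ¬door ∨ ¬ready) forces busy = False.
All clauses satisfied.

open = True; door = True; light = True; hot = False; busy = False; cold = False; pump = True; lock = False; idle = True; ready = True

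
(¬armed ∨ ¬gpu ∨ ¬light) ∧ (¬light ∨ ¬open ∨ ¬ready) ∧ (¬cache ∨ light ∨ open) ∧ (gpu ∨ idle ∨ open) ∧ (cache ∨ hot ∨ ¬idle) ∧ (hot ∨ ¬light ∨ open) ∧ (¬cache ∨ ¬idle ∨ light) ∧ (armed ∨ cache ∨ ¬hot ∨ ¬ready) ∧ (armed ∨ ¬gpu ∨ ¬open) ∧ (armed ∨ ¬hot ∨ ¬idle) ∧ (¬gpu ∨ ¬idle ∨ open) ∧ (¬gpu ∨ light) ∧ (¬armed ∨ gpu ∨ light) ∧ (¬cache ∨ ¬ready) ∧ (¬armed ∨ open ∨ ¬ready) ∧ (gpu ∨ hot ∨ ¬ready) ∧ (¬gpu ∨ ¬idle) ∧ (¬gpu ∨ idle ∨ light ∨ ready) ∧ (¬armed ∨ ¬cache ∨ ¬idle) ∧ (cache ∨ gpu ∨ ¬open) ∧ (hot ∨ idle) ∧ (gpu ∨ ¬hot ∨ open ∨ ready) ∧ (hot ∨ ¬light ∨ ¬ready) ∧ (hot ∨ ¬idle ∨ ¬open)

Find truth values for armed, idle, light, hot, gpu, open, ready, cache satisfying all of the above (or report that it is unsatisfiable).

Set armed = False.
Try idle = True:
  (armed ∨ ¬hot ∨ ¬idle) forces hot = False.
  (cache ∨ hot ∨ ¬idle) forces cache = True.
  (¬cache ∨ ¬idle ∨ light) forces light = True.
  (hot ∨ ¬light ∨ open) forces open = True.
  clause (hot ∨ ¬idle ∨ ¬open) is falsified — backtrack.
So idle = False.
  then (hot ∨ idle) forces hot = True.
Set light = True.
Set gpu = True.
  then (armed ∨ ¬gpu ∨ ¬open) forces open = False.
Try ready = True:
  (armed ∨ cache ∨ ¬hot ∨ ¬ready) forces cache = True.
  clause (¬cache ∨ ¬ready) is falsified — backtrack.
So ready = False.
Set cache = True.
All clauses satisfied.

armed=F, idle=F, light=T, hot=T, gpu=T, open=F, ready=F, cache=T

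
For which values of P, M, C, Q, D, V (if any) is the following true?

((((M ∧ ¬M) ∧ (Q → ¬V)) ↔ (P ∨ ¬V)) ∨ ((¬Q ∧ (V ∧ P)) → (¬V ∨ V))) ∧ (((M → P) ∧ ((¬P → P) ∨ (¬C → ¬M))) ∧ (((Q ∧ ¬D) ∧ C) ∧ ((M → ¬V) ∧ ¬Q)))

Unsatisfiable

Case Q = True: the conjunct ¬Q is False.
Case Q = False: the conjunct Q is False.
Both cases fail — unsatisfiable.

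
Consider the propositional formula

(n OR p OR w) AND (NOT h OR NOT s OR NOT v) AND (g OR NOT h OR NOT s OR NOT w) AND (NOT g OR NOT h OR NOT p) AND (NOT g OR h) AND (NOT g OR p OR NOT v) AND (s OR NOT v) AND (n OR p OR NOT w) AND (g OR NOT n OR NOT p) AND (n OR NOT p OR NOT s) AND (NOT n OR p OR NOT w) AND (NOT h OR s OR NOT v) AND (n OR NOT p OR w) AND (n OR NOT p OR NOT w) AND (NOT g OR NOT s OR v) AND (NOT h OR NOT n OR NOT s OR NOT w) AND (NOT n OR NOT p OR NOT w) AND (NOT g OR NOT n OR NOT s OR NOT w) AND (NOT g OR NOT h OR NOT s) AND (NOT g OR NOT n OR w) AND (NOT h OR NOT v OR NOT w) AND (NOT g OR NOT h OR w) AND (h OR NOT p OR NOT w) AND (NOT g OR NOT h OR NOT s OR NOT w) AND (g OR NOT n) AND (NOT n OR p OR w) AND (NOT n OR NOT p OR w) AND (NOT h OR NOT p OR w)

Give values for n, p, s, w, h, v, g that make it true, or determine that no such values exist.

Case p = True:
  If w = True:
    (n OR NOT p OR NOT w) forces n = True.
    clause (NOT n OR NOT p OR NOT w) is falsified.
  If w = False:
    (n OR NOT p OR w) forces n = True.
    clause (NOT n OR NOT p OR w) is falsified.
  Every sub-case reaches a contradiction.
Case p = False:
  If w = True:
    (n OR p OR NOT w) forces n = True.
    clause (NOT n OR p OR NOT w) is falsified.
  If w = False:
    (n OR p OR w) forces n = True.
    clause (NOT n OR p OR w) is falsified.
  Every sub-case reaches a contradiction.
Both cases fail, so the formula is unsatisfiable.

UNSATISFIABLE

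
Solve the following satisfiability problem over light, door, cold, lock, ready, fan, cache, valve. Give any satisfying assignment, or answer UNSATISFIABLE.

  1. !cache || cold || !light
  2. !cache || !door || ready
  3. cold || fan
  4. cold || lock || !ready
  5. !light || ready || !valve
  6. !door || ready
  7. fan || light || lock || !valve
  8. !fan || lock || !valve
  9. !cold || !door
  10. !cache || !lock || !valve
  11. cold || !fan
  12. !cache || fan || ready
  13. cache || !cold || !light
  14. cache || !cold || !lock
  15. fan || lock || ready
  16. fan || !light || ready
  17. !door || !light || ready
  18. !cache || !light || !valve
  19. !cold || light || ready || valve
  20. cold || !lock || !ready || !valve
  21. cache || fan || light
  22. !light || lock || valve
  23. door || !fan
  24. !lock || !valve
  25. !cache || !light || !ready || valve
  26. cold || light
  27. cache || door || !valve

light = False; door = False; cold = True; lock = True; ready = True; fan = False; cache = True; valve = False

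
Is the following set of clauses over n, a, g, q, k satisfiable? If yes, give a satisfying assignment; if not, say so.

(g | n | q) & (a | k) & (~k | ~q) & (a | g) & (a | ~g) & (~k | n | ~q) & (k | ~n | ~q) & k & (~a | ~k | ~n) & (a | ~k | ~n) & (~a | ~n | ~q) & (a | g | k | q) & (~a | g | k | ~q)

n = False, a = True, g = True, q = False, k = True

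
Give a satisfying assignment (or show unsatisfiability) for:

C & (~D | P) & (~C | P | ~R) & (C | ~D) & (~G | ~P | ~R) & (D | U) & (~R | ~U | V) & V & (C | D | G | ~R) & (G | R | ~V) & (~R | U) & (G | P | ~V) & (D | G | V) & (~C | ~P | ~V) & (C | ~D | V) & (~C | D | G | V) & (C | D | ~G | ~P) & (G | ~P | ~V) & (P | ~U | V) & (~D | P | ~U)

G = True, C = True, R = False, U = True, D = False, P = False, V = True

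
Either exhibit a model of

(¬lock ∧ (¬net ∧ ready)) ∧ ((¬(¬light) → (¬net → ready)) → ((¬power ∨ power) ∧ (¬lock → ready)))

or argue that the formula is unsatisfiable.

ready=T; light=F; power=F; lock=F; net=F

  ¬lock ∧ (¬net ∧ ready) = True
    ¬lock = True
    ¬net ∧ ready = True
      ¬net = True
  (¬(¬light) → (¬net → ready)) → ((¬power ∨ power) ∧ (¬lock → ready)) = True
    ¬(¬light) → (¬net → ready) = True
      ¬(¬light) = False
        ¬light = True
      ¬net → ready = True
        ¬net = True
    (¬power ∨ power) ∧ (¬lock → ready) = True
      ¬power ∨ power = True
        ¬power = True
      ¬lock → ready = True
        ¬lock = True
Both conjuncts True, so the formula holds.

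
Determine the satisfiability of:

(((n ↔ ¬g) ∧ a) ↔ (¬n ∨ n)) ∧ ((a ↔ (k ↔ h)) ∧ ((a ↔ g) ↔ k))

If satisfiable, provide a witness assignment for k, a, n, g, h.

k = True, a = True, n = False, g = True, h = True

  ((n ↔ ¬g) ∧ a) ↔ (¬n ∨ n) = True
    (n ↔ ¬g) ∧ a = True
      n ↔ ¬g = True
        ¬g = False
    ¬n ∨ n = True
      ¬n = True
  (a ↔ (k ↔ h)) ∧ ((a ↔ g) ↔ k) = True
    a ↔ (k ↔ h) = True
      k ↔ h = True
    (a ↔ g) ↔ k = True
      a ↔ g = True
Both conjuncts True, so the formula holds.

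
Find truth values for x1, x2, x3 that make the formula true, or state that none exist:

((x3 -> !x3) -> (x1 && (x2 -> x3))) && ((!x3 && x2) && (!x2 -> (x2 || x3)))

Case x2 = True: the formula simplifies to ((x3 -> !x3) -> (x1 && x3)) && !x3.
  x3 = True: the conjunct !x3 is False.
  x3 = False: the conjunct (x3 -> !x3) -> (x1 && x3) becomes (False -> True) -> (x1 && False) = False.
Case x2 = False: the conjunct x2 is False.
Both cases fail — unsatisfiable.

UNSATISFIABLE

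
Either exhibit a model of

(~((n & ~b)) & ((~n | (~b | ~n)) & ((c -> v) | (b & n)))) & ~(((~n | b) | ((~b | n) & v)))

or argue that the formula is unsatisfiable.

Case b = True: the conjunct ~(((~n | b) | ((~b | n) & v))) becomes ~((True | (n & v))) = False.
Case b = False: the formula simplifies to (~n & (c -> v)) & ~((~n | v)).
  n = True: the conjunct ~n is False.
  n = False: the conjunct ~((~n | v)) becomes ~((True | v)) = False.
Both cases fail — unsatisfiable.

UNSATISFIABLE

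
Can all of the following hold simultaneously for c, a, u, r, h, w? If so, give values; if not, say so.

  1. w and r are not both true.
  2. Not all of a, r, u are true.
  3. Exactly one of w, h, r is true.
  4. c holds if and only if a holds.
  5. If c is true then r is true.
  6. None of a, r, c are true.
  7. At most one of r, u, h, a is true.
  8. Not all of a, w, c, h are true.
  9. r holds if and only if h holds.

c = False; a = False; u = True; r = False; h = False; w = True

  (1) w=T, r=F — not both ✓
  (2) {a, r, u}: 1/3 true — not all ✓
  (3) {w, h, r}: 1 true — exactly one ✓
  (4) c=F, a=F — same ✓
  (5) c=F ⇒ r: vacuous ✓
  (6) {a, r, c}: 0 true — none ✓
  (7) {r, u, h, a}: 1 true — at most one ✓
  (8) {a, w, c, h}: 1/4 true — not all ✓
  (9) r=F, h=F — same ✓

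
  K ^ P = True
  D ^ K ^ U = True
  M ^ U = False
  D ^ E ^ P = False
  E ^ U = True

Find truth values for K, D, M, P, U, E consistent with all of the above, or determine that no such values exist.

Adding constraints 1, 2, 4, 5 mod 2: every variable appears an even number of times on the left, so the left side is 0.
But the right sides sum to 1 (mod 2). 0 ≠ 1 — the system is inconsistent.

No satisfying assignment exists.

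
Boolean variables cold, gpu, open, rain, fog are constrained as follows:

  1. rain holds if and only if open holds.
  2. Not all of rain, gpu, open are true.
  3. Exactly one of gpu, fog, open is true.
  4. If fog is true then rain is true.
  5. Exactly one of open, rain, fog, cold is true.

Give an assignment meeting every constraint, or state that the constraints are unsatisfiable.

cold: True, gpu: True, open: False, rain: False, fog: False

  (1) rain=F, open=F — same ✓
  (2) {rain, gpu, open}: 1/3 true — not all ✓
  (3) {gpu, fog, open}: 1 true — exactly one ✓
  (4) fog=F ⇒ rain: vacuous ✓
  (5) {open, rain, fog, cold}: 1 true — exactly one ✓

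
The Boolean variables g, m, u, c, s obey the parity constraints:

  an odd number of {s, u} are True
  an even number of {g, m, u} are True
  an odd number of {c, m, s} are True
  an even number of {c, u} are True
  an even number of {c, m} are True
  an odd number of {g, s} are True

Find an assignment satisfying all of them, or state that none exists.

g: False, m: False, u: False, c: False, s: True

{s, u}: 1 true → odd ✓
{g, m, u}: 0 true → even ✓
{c, m, s}: 1 true → odd ✓
{c, u}: 0 true → even ✓
{c, m}: 0 true → even ✓
{g, s}: 1 true → odd ✓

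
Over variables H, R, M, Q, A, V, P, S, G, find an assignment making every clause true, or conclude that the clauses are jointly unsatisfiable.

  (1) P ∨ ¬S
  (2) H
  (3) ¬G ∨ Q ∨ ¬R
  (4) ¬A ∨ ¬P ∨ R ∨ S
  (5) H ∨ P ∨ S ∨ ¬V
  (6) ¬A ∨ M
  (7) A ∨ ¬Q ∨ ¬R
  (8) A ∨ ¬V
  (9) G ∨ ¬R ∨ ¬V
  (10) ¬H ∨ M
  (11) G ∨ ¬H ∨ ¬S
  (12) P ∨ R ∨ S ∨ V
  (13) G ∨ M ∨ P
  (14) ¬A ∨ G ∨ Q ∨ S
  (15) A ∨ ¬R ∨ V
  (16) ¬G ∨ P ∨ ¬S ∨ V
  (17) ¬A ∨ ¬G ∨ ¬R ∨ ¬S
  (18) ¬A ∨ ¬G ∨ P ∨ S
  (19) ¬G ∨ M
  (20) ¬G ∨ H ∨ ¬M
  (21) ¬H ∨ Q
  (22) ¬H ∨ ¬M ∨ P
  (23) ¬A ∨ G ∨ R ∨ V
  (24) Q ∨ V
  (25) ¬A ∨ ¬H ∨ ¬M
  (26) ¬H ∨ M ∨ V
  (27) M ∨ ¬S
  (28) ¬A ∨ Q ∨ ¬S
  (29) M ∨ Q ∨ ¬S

Unit clause (H) forces H = True.
In (¬H ∨ M) only M is left, so M = True.
In (¬H ∨ Q) only Q is left, so Q = True.
In (¬H ∨ ¬M ∨ P) only P is left, so P = True.
In (¬A ∨ ¬H ∨ ¬M) only ¬A is left, so A = False.
In (A ∨ ¬Q ∨ ¬R) only ¬R is left, so R = False.
In (A ∨ ¬V) only ¬V is left, so V = False.
Set S = False.
Set G = False.
All clauses satisfied.

H=T, R=F, M=T, Q=T, A=F, V=F, P=T, S=F, G=F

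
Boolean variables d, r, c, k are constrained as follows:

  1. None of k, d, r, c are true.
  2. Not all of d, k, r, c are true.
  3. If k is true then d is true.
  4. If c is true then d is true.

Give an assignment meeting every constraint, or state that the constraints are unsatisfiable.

d: False; r: False; c: False; k: False

  (1) {k, d, r, c}: 0 true — none ✓
  (2) {d, k, r, c}: 0/4 true — not all ✓
  (3) k=F ⇒ d: vacuous ✓
  (4) c=F ⇒ d: vacuous ✓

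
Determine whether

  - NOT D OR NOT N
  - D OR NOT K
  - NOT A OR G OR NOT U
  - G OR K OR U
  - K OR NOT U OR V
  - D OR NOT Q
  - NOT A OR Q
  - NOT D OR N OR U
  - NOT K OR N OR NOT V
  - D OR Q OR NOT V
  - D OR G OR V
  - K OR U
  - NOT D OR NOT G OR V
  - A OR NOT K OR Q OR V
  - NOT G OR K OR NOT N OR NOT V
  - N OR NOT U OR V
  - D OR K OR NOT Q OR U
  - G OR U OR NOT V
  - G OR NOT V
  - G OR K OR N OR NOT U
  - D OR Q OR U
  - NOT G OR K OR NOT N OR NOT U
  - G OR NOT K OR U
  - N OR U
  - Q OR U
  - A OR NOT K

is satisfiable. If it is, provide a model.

Q = True; V = True; G = True; A = True; D = True; K = False; U = True; N = False

Set Q = True.
  then (D OR NOT Q) forces D = True.
  then (NOT D OR NOT N) forces N = False.
  then (NOT D OR N OR U) forces U = True.
  then (N OR NOT U OR V) forces V = True.
  then (G OR NOT V) forces G = True.
  then (NOT K OR N OR NOT V) forces K = False.
Set A = True.
All clauses satisfied.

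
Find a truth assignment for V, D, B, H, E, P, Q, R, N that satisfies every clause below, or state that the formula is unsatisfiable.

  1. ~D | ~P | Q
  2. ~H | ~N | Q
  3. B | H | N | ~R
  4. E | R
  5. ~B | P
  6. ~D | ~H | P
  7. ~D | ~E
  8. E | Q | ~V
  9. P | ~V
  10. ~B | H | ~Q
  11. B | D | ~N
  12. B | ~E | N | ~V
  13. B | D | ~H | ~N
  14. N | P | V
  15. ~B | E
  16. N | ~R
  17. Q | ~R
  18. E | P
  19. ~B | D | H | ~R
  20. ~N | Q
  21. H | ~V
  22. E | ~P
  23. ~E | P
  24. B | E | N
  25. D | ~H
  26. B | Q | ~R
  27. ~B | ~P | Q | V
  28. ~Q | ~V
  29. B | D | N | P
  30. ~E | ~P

Unsatisfiable

Case P = True:
  (E | ~P) forces E = True.
  Clause (~E | ~P) is falsified — contradiction.
Case P = False:
  (~B | P) forces B = False.
  (P | ~V) forces V = False.
  (N | P | V) forces N = True.
  (B | D | ~N) forces D = True.
  (~D | ~H | P) forces H = False.
  (~D | ~E) forces E = False.
  Clause (E | P) is falsified — contradiction.
Both cases fail, so the formula is unsatisfiable.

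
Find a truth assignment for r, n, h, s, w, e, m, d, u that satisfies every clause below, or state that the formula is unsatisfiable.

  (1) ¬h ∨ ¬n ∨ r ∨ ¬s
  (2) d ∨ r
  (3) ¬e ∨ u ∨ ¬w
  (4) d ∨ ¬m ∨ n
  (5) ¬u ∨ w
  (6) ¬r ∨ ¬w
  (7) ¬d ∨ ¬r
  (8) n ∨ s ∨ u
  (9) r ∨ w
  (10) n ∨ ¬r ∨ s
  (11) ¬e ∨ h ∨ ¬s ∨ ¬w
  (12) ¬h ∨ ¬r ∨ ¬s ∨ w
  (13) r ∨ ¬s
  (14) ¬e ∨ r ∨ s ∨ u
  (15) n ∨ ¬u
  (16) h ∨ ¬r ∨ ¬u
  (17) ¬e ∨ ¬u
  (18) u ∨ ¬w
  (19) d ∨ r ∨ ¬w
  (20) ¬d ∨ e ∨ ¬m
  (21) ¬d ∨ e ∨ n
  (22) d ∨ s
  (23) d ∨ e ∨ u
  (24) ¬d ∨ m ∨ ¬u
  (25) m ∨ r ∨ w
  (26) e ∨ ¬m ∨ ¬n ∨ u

r=T, n=T, h=F, s=T, w=F, e=T, m=F, d=F, u=F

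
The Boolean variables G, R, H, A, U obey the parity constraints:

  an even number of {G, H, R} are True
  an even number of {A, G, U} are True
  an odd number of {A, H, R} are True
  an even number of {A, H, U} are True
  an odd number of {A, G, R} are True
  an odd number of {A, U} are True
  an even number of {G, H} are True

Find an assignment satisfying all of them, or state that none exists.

G = True; R = False; H = True; A = False; U = True

{G, H, R}: 2 true → even ✓
{A, G, U}: 2 true → even ✓
{A, H, R}: 1 true → odd ✓
{A, H, U}: 2 true → even ✓
{A, G, R}: 1 true → odd ✓
{A, U}: 1 true → odd ✓
{G, H}: 2 true → even ✓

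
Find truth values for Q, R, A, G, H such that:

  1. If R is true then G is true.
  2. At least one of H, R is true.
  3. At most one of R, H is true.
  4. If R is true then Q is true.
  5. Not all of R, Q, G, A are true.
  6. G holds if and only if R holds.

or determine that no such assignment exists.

Q: True, R: False, A: False, G: False, H: True

  (1) R=F ⇒ G: vacuous ✓
  (2) {H, R}: 1 true — at least one ✓
  (3) {R, H}: 1 true — at most one ✓
  (4) R=F ⇒ Q: vacuous ✓
  (5) {R, Q, G, A}: 1/4 true — not all ✓
  (6) G=F, R=F — same ✓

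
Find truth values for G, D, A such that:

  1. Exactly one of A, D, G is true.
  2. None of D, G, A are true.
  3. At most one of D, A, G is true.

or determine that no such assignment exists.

No satisfying assignment exists.

Case G = True:
  Constraint (2) is violated (G=T) — contradiction.
Case G = False:
  (2) forces D = False.
  (1) with D=F, G=F forces A = True.
  Constraint (2) is violated (A=T) — contradiction.
Both cases fail — unsatisfiable.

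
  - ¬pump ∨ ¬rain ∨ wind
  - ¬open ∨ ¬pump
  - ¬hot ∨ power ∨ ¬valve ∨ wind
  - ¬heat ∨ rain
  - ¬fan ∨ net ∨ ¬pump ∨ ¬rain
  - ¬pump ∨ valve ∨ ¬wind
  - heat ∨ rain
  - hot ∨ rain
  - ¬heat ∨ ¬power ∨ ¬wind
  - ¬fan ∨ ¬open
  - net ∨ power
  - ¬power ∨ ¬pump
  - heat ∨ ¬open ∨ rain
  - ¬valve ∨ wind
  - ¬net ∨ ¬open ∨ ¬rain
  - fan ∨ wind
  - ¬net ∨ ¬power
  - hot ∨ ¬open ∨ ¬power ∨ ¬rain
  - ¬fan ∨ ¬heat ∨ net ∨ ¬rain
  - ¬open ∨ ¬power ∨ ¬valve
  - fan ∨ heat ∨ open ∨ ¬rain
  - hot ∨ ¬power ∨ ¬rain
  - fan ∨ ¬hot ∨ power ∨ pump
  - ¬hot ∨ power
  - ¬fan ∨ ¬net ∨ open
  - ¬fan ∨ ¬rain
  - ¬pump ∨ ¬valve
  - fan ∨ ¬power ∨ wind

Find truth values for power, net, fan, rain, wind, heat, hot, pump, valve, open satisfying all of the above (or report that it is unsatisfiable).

power: False; net: True; fan: False; rain: True; wind: True; heat: True; hot: False; pump: False; valve: True; open: False

Set power = False.
  then (net ∨ power) forces net = True.
  then (¬hot ∨ power) forces hot = False.
  then (hot ∨ rain) forces rain = True.
  then (¬net ∨ ¬open ∨ ¬rain) forces open = False.
  then (¬fan ∨ ¬net ∨ open) forces fan = False.
  then (fan ∨ wind) forces wind = True.
  then (fan ∨ heat ∨ open ∨ ¬rain) forces heat = True.
Set pump = False.
Set valve = True.
All clauses satisfied.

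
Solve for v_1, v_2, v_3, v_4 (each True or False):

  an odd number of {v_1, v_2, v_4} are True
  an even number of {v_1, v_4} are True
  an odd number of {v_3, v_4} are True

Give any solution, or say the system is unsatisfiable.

v_1: True, v_2: True, v_3: False, v_4: True

{v_1, v_2, v_4}: 3 true → odd ✓
{v_1, v_4}: 2 true → even ✓
{v_3, v_4}: 1 true → odd ✓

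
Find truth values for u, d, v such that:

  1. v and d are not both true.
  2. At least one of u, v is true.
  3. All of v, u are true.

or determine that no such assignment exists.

u=T, d=F, v=T

  (1) v=T, d=F — not both ✓
  (2) {u, v}: 2 true — at least one ✓
  (3) {v, u}: all 2 true ✓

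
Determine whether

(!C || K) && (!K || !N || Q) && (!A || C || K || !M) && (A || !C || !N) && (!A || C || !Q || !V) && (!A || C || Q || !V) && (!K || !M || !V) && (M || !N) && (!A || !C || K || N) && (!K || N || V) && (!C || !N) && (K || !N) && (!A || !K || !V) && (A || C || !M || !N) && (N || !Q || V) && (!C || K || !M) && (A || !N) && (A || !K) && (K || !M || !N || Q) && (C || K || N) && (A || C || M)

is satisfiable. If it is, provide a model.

Set N = True.
  then (M || !N) forces M = True.
  then (!C || !N) forces C = False.
  then (K || !N) forces K = True.
  then (A || C || !M || !N) forces A = True.
  then (!K || !N || Q) forces Q = True.
  then (!A || C || !Q || !V) forces V = False.
All clauses satisfied.

N = True; Q = True; M = True; C = False; K = True; A = True; V = False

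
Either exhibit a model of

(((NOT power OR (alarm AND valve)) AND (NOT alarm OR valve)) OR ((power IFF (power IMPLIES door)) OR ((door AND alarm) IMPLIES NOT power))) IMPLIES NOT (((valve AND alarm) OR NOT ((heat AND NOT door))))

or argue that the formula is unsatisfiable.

power = True, heat = True, door = False, alarm = False, valve = True

  (((NOT power OR (alarm AND valve)) AND (NOT alarm OR valve)) OR ((power IFF (power IMPLIES door)) OR ((door AND alarm) IMPLIES NOT power))) IMPLIES NOT (((valve AND alarm) OR NOT ((heat AND NOT door)))) = True
    ((NOT power OR (alarm AND valve)) AND (NOT alarm OR valve)) OR ((power IFF (power IMPLIES door)) OR ((door AND alarm) IMPLIES NOT power)) = True
      (NOT power OR (alarm AND valve)) AND (NOT alarm OR valve) = False
        NOT power OR (alarm AND valve) = False
          NOT power = False
          alarm AND valve = False
        NOT alarm OR valve = True
          NOT alarm = True
      (power IFF (power IMPLIES door)) OR ((door AND alarm) IMPLIES NOT power) = True
        power IFF (power IMPLIES door) = False
          power IMPLIES door = False
        (door AND alarm) IMPLIES NOT power = True
          door AND alarm = False
          NOT power = False
    NOT (((valve AND alarm) OR NOT ((heat AND NOT door)))) = True
      (valve AND alarm) OR NOT ((heat AND NOT door)) = False
        valve AND alarm = False
        NOT ((heat AND NOT door)) = False
          heat AND NOT door = True
            NOT door = True
The formula evaluates to True.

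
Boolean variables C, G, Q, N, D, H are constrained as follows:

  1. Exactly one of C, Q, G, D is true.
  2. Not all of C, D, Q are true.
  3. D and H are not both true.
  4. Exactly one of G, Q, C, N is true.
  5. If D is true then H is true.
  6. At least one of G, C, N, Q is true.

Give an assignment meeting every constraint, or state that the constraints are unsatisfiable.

C=F, G=F, Q=T, N=F, D=F, H=F

  (1) {C, Q, G, D}: 1 true — exactly one ✓
  (2) {C, D, Q}: 1/3 true — not all ✓
  (3) D=F, H=F — not both ✓
  (4) {G, Q, C, N}: 1 true — exactly one ✓
  (5) D=F ⇒ H: vacuous ✓
  (6) {G, C, N, Q}: 1 true — at least one ✓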